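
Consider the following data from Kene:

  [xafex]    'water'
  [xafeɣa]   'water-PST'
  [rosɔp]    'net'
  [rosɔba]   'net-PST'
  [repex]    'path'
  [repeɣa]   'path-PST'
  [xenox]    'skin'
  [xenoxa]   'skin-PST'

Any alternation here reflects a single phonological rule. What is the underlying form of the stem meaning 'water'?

/xafeɣ/

The stem for 'water' ends in [x] in [xafex] but [ɣ] in [xafeɣa].
But 'skin' keeps [x] in both environments ([xenox], [xenoxa]), so there is no rule changing /x/ to [ɣ] before the PST suffix.
So /ɣ/ is underlying, and a rule of word-final obstruent devoicing — voiced obstruents become voiceless word-finally — gives [x].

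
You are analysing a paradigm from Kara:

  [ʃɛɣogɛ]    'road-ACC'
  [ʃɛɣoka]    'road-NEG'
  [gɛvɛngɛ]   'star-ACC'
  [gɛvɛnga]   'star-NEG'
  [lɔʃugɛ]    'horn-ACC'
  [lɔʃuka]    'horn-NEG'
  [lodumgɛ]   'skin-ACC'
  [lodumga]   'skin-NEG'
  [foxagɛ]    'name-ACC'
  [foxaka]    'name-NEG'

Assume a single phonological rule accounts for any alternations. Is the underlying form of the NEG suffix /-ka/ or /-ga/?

/-ka/

The NEG morpheme has two allomorphs, [-ga] and [-ka].
By contrast the ACC suffix keeps its initial [g] throughout — that segment must be underlying.
So the underlying form is /-ka/, and voiceless stops become voiced after a nasal.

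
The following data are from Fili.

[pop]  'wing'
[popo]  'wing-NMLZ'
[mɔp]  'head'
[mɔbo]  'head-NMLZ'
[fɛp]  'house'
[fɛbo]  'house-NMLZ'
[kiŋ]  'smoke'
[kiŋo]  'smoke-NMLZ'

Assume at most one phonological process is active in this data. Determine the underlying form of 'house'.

'house' shows [p] ~ [b] at the end of the stem ([fɛp] vs [fɛbo]).
The stem 'wing' ([pop], [popo]) shows [p] unchanged in both environments, so [p] cannot be basic with [b] derived before the NMLZ suffix.
So /b/ is underlying, and a rule of word-final obstruent devoicing — voiced obstruents become voiceless word-finally — gives [p].
The underlying form of 'house' is therefore /fɛb/.

/fɛb/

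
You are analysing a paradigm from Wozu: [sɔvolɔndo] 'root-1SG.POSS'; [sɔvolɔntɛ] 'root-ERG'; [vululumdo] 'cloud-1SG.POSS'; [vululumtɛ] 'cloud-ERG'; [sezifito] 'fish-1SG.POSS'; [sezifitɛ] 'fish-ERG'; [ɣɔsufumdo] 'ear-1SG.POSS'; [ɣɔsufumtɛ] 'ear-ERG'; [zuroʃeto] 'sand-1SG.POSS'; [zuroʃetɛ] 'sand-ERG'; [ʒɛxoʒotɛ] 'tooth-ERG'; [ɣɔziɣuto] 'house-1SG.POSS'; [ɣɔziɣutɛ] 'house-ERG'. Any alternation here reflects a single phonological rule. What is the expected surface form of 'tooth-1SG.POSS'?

The 1SG.POSS morpheme has two allomorphs, [-do] and [-to].
By contrast the ERG suffix keeps its initial [t] throughout — that segment must be underlying.
The 1SG.POSS suffix is therefore /-do/ underlyingly, with post-vocalic devoicing: voiced stops become voiceless after a vowel.
After 'tooth', which ends in a vowel, the suffix surfaces as [-to], giving [ʒɛxoʒoto].

[ʒɛxoʒoto]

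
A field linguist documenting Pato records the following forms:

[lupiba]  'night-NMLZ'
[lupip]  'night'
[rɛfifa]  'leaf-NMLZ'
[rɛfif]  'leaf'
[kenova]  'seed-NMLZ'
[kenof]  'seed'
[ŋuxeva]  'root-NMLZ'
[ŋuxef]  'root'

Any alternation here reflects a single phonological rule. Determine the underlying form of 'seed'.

/kenov/

The stem for 'seed' ends in [v] in [kenova] but [f] in [kenof].
If /f/ were underlying and a rule turned it into [v] before the NMLZ suffix, 'leaf' would also alternate; but it has [f] in both [rɛfifa] and [rɛfif].
The underlying segment must be /v/; voiced obstruents become voiceless word-finally, yielding [f] there.
Hence 'seed' is /kenov/ underlyingly.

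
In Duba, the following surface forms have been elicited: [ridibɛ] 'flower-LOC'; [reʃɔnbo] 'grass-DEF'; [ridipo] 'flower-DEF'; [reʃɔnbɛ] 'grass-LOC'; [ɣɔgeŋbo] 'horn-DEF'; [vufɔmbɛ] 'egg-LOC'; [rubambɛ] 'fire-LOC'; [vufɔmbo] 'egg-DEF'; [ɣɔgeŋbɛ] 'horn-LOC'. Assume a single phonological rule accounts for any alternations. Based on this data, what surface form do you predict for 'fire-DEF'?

[rubambo]

The DEF suffix surfaces as [-bo] and [-po], depending on the final segment of the stem.
By contrast the LOC suffix keeps its initial [b] throughout — that segment must be underlying.
So the underlying form is /-po/, and voiceless stops become voiced after a nasal.
After 'fire', which ends in a nasal, the suffix surfaces as [-bo], giving [rubambo].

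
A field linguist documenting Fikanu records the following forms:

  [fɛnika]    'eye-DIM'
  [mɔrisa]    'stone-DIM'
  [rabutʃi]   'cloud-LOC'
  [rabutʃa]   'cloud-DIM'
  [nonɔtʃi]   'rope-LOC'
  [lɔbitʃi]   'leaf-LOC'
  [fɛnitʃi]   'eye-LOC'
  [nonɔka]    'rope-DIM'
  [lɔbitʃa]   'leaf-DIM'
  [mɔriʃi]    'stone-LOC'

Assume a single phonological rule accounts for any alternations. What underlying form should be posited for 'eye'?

/fɛnik/

In [fɛnika] and [fɛnitʃi] the final segment of 'eye' alternates: [k] ~ [tʃ].
The stem 'leaf' ([lɔbitʃa], [lɔbitʃi]) shows [tʃ] unchanged in both environments, so [tʃ] cannot be basic with [k] derived before the DIM suffix.
Therefore /k/ is basic and [tʃ] is derived by palatalization before a front vowel (/k/ and /s/ become palato-alveolar [tʃ] and [ʃ] before a front vowel).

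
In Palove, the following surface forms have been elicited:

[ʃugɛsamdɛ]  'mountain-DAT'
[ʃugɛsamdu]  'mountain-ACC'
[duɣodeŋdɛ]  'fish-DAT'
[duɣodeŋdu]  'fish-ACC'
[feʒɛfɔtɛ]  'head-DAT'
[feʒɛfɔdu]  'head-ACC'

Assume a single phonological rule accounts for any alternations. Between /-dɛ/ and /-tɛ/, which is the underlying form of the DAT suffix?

The DAT suffix surfaces as [-dɛ] and [-tɛ], depending on the final segment of the stem.
By contrast the ACC suffix keeps its initial [d] throughout — that segment must be underlying.
So the underlying form is /-tɛ/, and voiceless stops become voiced after a nasal.

/-tɛ/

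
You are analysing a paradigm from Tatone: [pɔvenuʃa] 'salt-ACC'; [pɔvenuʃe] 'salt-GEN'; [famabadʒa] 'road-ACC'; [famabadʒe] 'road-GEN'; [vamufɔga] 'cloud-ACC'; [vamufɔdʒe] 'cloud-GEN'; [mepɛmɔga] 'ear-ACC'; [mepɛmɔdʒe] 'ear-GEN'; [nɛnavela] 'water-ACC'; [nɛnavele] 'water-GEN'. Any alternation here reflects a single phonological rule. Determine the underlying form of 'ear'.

In [mepɛmɔga] and [mepɛmɔdʒe] the final segment of 'ear' alternates: [g] ~ [dʒ].
If /dʒ/ were underlying and a rule turned it into [g] before the ACC suffix, 'road' would also alternate; but it has [dʒ] in both [famabadʒa] and [famabadʒe].
So /g/ is underlying, and a rule of palatalization before a front vowel — /g/ becomes palato-alveolar [dʒ] before a front vowel — gives [dʒ].
Hence 'ear' is /mepɛmɔg/ underlyingly.

/mepɛmɔg/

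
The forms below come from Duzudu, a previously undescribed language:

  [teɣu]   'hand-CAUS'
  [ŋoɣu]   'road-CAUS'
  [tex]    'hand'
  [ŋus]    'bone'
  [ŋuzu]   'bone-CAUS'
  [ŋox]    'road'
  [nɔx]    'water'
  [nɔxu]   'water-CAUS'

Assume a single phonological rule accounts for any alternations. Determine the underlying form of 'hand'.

/teɣ/

The stem for 'hand' ends in [x] in [tex] but [ɣ] in [teɣu].
The stem 'water' ([nɔx], [nɔxu]) shows [x] unchanged in both environments, so [x] cannot be basic with [ɣ] derived before the CAUS suffix.
Therefore /ɣ/ is basic and [x] is derived by word-final obstruent devoicing (voiced obstruents become voiceless word-finally).
Hence 'hand' is /teɣ/ underlyingly.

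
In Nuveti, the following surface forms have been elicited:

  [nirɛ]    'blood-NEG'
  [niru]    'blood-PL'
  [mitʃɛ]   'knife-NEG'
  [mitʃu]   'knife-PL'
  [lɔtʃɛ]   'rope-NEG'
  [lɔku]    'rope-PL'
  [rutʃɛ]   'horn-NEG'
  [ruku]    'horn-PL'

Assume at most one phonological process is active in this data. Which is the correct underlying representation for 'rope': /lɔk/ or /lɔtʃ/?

In [lɔtʃɛ] and [lɔku] the final segment of 'rope' alternates: [tʃ] ~ [k].
Compare 'knife', with invariant [tʃ] in [mitʃɛ] and [mitʃu]: an analysis with underlying /tʃ/ and a rule producing [k] before the PL suffix would wrongly predict alternation here too.
The alternation reflects palatalization before a front vowel: /k/ becomes palato-alveolar [tʃ] before a front vowel. /k/ is underlying.

/lɔk/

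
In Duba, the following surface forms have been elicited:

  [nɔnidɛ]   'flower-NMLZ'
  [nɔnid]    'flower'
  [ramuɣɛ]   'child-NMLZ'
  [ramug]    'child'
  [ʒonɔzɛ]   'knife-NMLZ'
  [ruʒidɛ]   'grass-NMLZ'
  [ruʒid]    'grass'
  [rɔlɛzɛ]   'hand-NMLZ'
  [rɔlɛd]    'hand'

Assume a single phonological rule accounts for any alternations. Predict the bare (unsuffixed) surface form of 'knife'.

[ʒonɔd]

The root 'hand' surfaces as [rɔlɛzɛ] and [rɔlɛd], with a stem-final [z] ~ [d] alternation.
The stem 'flower' ([nɔnidɛ], [nɔnid]) shows [d] unchanged in both environments, so [d] cannot be basic with [z] derived before the NMLZ suffix.
So /z/ is underlying, and a rule of word-final hardening — voiced fricatives become stops word-finally — gives [d].
From [ʒonɔzɛ] the stem 'knife' is /ʒonɔz/; word-finally this yields [ʒonɔd].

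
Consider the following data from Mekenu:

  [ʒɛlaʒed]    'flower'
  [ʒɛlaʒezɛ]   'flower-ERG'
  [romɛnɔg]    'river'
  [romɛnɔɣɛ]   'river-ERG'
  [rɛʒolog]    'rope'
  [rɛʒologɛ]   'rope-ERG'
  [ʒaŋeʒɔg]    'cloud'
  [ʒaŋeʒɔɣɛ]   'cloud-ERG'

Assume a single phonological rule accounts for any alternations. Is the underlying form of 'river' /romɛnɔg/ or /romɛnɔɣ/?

/romɛnɔɣ/

In [romɛnɔg] and [romɛnɔɣɛ] the final segment of 'river' alternates: [g] ~ [ɣ].
If /g/ were underlying and a rule turned it into [ɣ] before the ERG suffix, 'rope' would also alternate; but it has [g] in both [rɛʒolog] and [rɛʒologɛ].
The alternation reflects word-final hardening: voiced fricatives become stops word-finally. /ɣ/ is underlying.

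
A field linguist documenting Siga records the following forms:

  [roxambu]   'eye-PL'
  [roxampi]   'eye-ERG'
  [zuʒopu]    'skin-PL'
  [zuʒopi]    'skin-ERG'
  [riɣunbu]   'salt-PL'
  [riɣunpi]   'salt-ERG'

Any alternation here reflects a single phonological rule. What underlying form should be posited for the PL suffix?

/-bu/

The PL morpheme has two allomorphs, [-bu] and [-pu].
By contrast the ERG suffix keeps its initial [p] throughout — that segment must be underlying.
The PL suffix is therefore /-bu/ underlyingly, with post-vocalic devoicing: voiced stops become voiceless after a vowel.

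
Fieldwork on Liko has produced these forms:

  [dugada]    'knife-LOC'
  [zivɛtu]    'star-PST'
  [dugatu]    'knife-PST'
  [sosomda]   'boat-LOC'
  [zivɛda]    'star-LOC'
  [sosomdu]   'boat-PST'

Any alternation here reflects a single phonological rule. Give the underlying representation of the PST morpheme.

The PST suffix surfaces as [-du] and [-tu], depending on the final segment of the stem.
The LOC suffix, which begins with [d], is invariant after every stem; so [d] is not altered by any rule here.
So the underlying form is /-tu/, and voiceless stops become voiced after a nasal.

/-tu/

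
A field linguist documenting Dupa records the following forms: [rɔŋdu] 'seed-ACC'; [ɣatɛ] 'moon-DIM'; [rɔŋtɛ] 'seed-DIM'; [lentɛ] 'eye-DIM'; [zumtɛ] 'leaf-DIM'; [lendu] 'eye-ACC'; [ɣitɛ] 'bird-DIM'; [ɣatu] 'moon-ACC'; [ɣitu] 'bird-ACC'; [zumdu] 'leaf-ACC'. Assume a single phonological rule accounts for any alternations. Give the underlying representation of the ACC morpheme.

The ACC suffix surfaces as [-du] and [-tu], depending on the final segment of the stem.
By contrast the DIM suffix keeps its initial [t] throughout — that segment must be underlying.
So the underlying form is /-du/, and voiced stops become voiceless after a vowel.

/-du/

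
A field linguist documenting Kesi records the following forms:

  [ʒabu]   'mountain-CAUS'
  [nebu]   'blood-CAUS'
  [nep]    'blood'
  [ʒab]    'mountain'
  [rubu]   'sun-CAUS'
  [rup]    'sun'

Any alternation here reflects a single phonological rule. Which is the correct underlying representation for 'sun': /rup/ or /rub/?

/rup/

'sun' shows [b] ~ [p] at the end of the stem ([rubu] vs [rup]).
If /b/ were underlying and a rule turned it into [p] in isolation, 'mountain' would also alternate; but it has [b] in both [ʒabu] and [ʒab].
The alternation reflects intervocalic voicing: voiceless stops become voiced between vowels. /p/ is underlying.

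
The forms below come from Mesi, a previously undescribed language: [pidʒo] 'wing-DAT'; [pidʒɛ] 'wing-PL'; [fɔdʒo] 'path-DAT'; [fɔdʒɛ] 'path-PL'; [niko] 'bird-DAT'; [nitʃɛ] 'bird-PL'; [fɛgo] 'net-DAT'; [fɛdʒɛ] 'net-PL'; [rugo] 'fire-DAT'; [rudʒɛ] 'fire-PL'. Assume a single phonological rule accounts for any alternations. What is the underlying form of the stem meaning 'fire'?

/rug/

The root 'fire' surfaces as [rugo] and [rudʒɛ], with a stem-final [g] ~ [dʒ] alternation.
The stem 'path' ([fɔdʒo], [fɔdʒɛ]) shows [dʒ] unchanged in both environments, so [dʒ] cannot be basic with [g] derived before the DAT suffix.
The alternation reflects palatalization before a front vowel: /k/ and /g/ become palato-alveolar [tʃ] and [dʒ] before a front vowel. /g/ is underlying.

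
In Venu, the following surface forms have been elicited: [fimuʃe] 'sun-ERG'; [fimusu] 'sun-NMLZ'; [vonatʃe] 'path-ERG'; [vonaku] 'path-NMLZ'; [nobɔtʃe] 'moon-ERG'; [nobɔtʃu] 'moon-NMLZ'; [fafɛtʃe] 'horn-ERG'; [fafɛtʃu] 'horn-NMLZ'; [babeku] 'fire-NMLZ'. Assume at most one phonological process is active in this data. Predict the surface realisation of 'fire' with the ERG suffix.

The root 'path' surfaces as [vonatʃe] and [vonaku], with a stem-final [tʃ] ~ [k] alternation.
If /tʃ/ were underlying and a rule turned it into [k] before the NMLZ suffix, 'horn' would also alternate; but it has [tʃ] in both [fafɛtʃe] and [fafɛtʃu].
So /k/ is underlying, and a rule of palatalization before a front vowel — /k/ and /s/ become palato-alveolar [tʃ] and [ʃ] before a front vowel — gives [tʃ].
From [babeku] the stem 'fire' is /babek/; before a front vowel this yields [babetʃe].

[babetʃe]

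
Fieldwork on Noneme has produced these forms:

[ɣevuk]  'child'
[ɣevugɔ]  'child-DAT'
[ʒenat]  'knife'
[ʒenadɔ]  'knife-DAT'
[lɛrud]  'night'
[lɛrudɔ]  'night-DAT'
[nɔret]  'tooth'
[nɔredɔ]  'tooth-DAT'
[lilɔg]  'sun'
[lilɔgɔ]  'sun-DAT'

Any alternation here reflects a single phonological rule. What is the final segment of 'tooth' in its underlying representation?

/t/

In [nɔret] and [nɔredɔ] the final segment of 'tooth' alternates: [t] ~ [d].
The stem 'night' ([lɛrud], [lɛrudɔ]) shows [d] unchanged in both environments, so [d] cannot be basic with [t] derived in isolation.
So /t/ is underlying, and a rule of intervocalic voicing — voiceless stops become voiced between vowels — gives [d].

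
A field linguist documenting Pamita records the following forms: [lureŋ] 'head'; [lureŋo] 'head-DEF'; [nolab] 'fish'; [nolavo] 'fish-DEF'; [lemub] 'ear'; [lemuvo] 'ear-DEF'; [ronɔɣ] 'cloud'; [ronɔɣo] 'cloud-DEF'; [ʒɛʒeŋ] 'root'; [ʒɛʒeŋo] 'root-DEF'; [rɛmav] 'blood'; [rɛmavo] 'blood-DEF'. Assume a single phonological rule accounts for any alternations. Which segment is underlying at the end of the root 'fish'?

In [nolab] and [nolavo] the final segment of 'fish' alternates: [b] ~ [v].
If /v/ were underlying and a rule turned it into [b] in isolation, 'blood' would also alternate; but it has [v] in both [rɛmav] and [rɛmavo].
The underlying segment must be /b/; voiced stops become fricatives between vowels, yielding [v] there.

/b/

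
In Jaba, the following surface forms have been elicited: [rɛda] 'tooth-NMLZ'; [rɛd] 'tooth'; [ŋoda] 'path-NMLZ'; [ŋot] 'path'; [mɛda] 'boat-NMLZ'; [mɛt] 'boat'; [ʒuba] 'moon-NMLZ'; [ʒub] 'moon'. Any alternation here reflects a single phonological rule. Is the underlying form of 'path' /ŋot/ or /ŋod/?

/ŋot/

The root 'path' surfaces as [ŋoda] and [ŋot], with a stem-final [d] ~ [t] alternation.
But 'tooth' keeps [d] in both environments ([rɛda], [rɛd]), so there is no rule changing /d/ to [t] in isolation.
The underlying segment must be /t/; voiceless stops become voiced between vowels, yielding [d] there.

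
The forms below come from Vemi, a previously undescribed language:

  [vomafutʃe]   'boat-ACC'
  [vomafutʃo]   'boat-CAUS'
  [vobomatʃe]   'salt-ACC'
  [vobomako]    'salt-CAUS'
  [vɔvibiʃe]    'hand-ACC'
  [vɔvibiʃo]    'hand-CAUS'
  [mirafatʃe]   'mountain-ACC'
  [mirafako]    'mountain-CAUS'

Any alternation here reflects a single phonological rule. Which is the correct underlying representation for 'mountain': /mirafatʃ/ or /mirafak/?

/mirafak/

'mountain' shows [tʃ] ~ [k] at the end of the stem ([mirafatʃe] vs [mirafako]).
Compare 'boat', with invariant [tʃ] in [vomafutʃe] and [vomafutʃo]: an analysis with underlying /tʃ/ and a rule producing [k] before the CAUS suffix would wrongly predict alternation here too.
The alternation reflects palatalization before a front vowel: /k/ becomes palato-alveolar [tʃ] before a front vowel. /k/ is underlying.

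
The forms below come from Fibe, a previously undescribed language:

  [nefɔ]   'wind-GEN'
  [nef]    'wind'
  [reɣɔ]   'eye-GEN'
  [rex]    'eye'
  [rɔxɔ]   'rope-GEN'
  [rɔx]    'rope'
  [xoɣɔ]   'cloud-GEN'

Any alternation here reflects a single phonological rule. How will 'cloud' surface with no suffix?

In [reɣɔ] and [rex] the final segment of 'eye' alternates: [ɣ] ~ [x].
Compare 'rope', with invariant [x] in [rɔxɔ] and [rɔx]: an analysis with underlying /x/ and a rule producing [ɣ] before the GEN suffix would wrongly predict alternation here too.
The underlying segment must be /ɣ/; voiced obstruents become voiceless word-finally, yielding [x] there.
From [xoɣɔ] the stem 'cloud' is /xoɣ/; word-finally this yields [xox].

[xox]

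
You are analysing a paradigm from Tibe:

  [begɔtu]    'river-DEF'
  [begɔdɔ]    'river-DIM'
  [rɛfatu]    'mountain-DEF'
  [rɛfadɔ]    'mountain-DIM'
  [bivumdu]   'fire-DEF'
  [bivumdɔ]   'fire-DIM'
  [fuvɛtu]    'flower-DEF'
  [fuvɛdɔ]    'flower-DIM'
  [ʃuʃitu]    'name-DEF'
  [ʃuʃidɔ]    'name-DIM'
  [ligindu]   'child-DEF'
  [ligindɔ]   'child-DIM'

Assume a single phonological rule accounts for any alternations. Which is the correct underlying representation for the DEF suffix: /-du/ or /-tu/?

The DEF morpheme has two allomorphs, [-du] and [-tu].
The DIM suffix, which begins with [d], is invariant after every stem; so [d] is not altered by any rule here.
So the underlying form is /-tu/, and voiceless stops become voiced after a nasal.

/-tu/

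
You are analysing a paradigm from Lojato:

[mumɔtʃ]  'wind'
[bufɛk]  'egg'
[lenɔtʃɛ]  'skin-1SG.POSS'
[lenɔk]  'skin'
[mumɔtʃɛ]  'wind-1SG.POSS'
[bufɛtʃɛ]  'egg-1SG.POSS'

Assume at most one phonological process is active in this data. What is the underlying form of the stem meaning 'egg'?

/bufɛk/

The stem for 'egg' ends in [k] in [bufɛk] but [tʃ] in [bufɛtʃɛ].
But 'wind' keeps [tʃ] in both environments ([mumɔtʃ], [mumɔtʃɛ]), so there is no rule changing /tʃ/ to [k] in isolation.
Therefore /k/ is basic and [tʃ] is derived by palatalization before a front vowel (/k/ becomes palato-alveolar [tʃ] before a front vowel).
The underlying form of 'egg' is therefore /bufɛk/.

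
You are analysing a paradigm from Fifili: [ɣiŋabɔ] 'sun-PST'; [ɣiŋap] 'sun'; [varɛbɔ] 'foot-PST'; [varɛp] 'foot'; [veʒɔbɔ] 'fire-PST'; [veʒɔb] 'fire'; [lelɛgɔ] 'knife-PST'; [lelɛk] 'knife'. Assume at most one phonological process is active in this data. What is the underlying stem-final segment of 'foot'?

/p/

In [varɛbɔ] and [varɛp] the final segment of 'foot' alternates: [b] ~ [p].
Compare 'fire', with invariant [b] in [veʒɔbɔ] and [veʒɔb]: an analysis with underlying /b/ and a rule producing [p] in isolation would wrongly predict alternation here too.
The alternation reflects intervocalic voicing: voiceless stops become voiced between vowels. /p/ is underlying.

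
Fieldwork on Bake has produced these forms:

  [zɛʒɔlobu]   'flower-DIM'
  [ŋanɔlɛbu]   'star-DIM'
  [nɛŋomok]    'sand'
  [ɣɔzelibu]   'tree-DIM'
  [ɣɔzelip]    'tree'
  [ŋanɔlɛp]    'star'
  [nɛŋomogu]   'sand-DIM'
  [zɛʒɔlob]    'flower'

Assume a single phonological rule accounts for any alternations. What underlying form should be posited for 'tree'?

/ɣɔzelip/

'tree' shows [p] ~ [b] at the end of the stem ([ɣɔzelip] vs [ɣɔzelibu]).
If /b/ were underlying and a rule turned it into [p] in isolation, 'flower' would also alternate; but it has [b] in both [zɛʒɔlob] and [zɛʒɔlobu].
The alternation reflects intervocalic voicing: voiceless stops become voiced between vowels. /p/ is underlying.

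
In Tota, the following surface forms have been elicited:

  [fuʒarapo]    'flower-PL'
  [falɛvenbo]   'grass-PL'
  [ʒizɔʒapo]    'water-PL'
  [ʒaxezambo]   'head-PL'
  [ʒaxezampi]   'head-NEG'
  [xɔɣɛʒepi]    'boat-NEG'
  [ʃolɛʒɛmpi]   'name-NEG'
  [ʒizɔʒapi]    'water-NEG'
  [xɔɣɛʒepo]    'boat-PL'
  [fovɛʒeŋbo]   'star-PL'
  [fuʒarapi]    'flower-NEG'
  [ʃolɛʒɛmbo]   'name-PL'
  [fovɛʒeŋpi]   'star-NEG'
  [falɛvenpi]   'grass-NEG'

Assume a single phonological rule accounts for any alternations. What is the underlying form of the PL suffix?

/-bo/

The PL morpheme has two allomorphs, [-bo] and [-po].
The NEG suffix, which begins with [p], is invariant after every stem; so [p] is not altered by any rule here.
So the underlying form is /-bo/, and voiced stops become voiceless after a vowel.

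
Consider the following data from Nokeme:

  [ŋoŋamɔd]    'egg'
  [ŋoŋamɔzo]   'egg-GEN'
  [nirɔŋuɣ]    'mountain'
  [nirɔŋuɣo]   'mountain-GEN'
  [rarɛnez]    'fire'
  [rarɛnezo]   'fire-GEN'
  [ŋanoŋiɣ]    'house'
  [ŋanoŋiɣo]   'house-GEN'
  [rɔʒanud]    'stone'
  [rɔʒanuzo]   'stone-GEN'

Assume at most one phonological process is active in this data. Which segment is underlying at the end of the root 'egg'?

The stem for 'egg' ends in [d] in [ŋoŋamɔd] but [z] in [ŋoŋamɔzo].
But 'fire' keeps [z] in both environments ([rarɛnez], [rarɛnezo]), so there is no rule changing /z/ to [d] in isolation.
The underlying segment must be /d/; voiced stops become fricatives between vowels, yielding [z] there.

/d/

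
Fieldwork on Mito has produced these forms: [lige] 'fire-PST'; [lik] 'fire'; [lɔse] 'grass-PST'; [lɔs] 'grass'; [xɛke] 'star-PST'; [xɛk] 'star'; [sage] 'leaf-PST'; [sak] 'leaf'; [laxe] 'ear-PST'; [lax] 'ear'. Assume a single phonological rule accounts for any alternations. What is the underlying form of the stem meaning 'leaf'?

In [sage] and [sak] the final segment of 'leaf' alternates: [g] ~ [k].
Compare 'star', with invariant [k] in [xɛke] and [xɛk]: an analysis with underlying /k/ and a rule producing [g] before the PST suffix would wrongly predict alternation here too.
So /g/ is underlying, and a rule of word-final obstruent devoicing — voiced obstruents become voiceless word-finally — gives [k].
The underlying form of 'leaf' is therefore /sag/.

/sag/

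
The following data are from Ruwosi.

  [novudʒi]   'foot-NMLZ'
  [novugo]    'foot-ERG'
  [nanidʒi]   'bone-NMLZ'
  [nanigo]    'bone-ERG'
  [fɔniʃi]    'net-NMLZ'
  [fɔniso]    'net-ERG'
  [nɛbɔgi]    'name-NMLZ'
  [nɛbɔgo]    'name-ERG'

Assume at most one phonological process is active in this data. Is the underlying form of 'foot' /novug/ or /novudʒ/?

The stem for 'foot' ends in [dʒ] in [novudʒi] but [g] in [novugo].
But 'name' keeps [g] in both environments ([nɛbɔgi], [nɛbɔgo]), so there is no rule changing /g/ to [dʒ] before the NMLZ suffix.
Therefore /dʒ/ is basic and [g] is derived by depalatalization (palato-alveolar /dʒ/ and /ʃ/ become [g] and [s] when no front vowel follows).

/novudʒ/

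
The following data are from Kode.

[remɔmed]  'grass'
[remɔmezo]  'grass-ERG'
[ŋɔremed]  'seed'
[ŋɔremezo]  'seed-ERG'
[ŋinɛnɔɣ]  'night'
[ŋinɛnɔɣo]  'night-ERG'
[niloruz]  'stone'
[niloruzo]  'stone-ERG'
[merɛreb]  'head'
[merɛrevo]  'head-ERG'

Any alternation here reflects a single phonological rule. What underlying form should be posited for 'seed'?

/ŋɔremed/

The stem for 'seed' ends in [d] in [ŋɔremed] but [z] in [ŋɔremezo].
Compare 'stone', with invariant [z] in [niloruz] and [niloruzo]: an analysis with underlying /z/ and a rule producing [d] in isolation would wrongly predict alternation here too.
Therefore /d/ is basic and [z] is derived by intervocalic spirantization (voiced stops become fricatives between vowels).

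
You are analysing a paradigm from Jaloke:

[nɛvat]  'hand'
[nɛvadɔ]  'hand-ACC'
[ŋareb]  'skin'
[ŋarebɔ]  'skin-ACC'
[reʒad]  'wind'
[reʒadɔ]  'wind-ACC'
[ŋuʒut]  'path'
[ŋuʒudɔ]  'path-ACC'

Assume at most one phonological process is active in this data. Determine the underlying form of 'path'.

/ŋuʒut/

The root 'path' surfaces as [ŋuʒut] and [ŋuʒudɔ], with a stem-final [t] ~ [d] alternation.
If /d/ were underlying and a rule turned it into [t] in isolation, 'wind' would also alternate; but it has [d] in both [reʒad] and [reʒadɔ].
The underlying segment must be /t/; voiceless stops become voiced between vowels, yielding [d] there.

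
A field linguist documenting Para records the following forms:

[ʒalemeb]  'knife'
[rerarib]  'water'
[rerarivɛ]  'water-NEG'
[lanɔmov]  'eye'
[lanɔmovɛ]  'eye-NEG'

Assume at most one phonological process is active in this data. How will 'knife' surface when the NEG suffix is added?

The root 'water' surfaces as [rerarib] and [rerarivɛ], with a stem-final [b] ~ [v] alternation.
The stem 'eye' ([lanɔmov], [lanɔmovɛ]) shows [v] unchanged in both environments, so [v] cannot be basic with [b] derived in isolation.
The underlying segment must be /b/; voiced stops become fricatives between vowels, yielding [v] there.
The one attested form of 'knife', [ʒalemeb], shows underlying /ʒalemeb/. Applying the same rule between vowels gives [ʒalemevɛ].

[ʒalemevɛ]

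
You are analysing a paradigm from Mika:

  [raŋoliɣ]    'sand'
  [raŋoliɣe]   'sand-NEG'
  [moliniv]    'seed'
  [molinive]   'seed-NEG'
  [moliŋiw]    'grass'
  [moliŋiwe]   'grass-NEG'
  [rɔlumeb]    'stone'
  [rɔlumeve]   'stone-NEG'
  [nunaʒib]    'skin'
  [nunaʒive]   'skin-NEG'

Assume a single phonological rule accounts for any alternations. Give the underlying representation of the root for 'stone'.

The stem for 'stone' ends in [b] in [rɔlumeb] but [v] in [rɔlumeve].
If /v/ were underlying and a rule turned it into [b] in isolation, 'seed' would also alternate; but it has [v] in both [moliniv] and [molinive].
The alternation reflects intervocalic spirantization: voiced stops become fricatives between vowels. /b/ is underlying.
Hence 'stone' is /rɔlumeb/ underlyingly.

/rɔlumeb/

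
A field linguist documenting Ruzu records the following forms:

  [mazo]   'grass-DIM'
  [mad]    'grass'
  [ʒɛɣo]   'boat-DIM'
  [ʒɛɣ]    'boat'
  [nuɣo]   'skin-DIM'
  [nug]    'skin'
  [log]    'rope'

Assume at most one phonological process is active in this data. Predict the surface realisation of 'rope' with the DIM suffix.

[loɣo]

The root 'skin' surfaces as [nuɣo] and [nug], with a stem-final [ɣ] ~ [g] alternation.
If /ɣ/ were underlying and a rule turned it into [g] in isolation, 'boat' would also alternate; but it has [ɣ] in both [ʒɛɣo] and [ʒɛɣ].
The alternation reflects intervocalic spirantization: voiced stops become fricatives between vowels. /g/ is underlying.
From [log] the stem 'rope' is /log/; between vowels this yields [loɣo].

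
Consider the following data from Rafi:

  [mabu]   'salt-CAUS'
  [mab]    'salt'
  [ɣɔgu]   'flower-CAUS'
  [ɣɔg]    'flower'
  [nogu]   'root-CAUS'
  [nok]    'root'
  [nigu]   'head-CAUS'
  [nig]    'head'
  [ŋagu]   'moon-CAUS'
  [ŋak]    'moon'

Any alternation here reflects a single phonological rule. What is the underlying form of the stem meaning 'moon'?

/ŋak/

The root 'moon' surfaces as [ŋagu] and [ŋak], with a stem-final [g] ~ [k] alternation.
The stem 'flower' ([ɣɔgu], [ɣɔg]) shows [g] unchanged in both environments, so [g] cannot be basic with [k] derived in isolation.
The alternation reflects intervocalic voicing: voiceless stops become voiced between vowels. /k/ is underlying.
So 'moon' = /ŋak/.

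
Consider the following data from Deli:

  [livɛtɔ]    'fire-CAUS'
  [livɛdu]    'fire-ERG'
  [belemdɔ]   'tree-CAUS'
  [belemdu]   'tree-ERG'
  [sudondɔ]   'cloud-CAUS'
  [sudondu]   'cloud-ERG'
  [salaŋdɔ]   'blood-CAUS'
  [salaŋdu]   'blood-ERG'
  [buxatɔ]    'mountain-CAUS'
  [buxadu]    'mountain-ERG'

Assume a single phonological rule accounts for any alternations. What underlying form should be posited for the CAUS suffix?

/-tɔ/

The CAUS morpheme has two allomorphs, [-dɔ] and [-tɔ].
By contrast the ERG suffix keeps its initial [d] throughout — that segment must be underlying.
The CAUS suffix is therefore /-tɔ/ underlyingly, with post-nasal voicing: voiceless stops become voiced after a nasal.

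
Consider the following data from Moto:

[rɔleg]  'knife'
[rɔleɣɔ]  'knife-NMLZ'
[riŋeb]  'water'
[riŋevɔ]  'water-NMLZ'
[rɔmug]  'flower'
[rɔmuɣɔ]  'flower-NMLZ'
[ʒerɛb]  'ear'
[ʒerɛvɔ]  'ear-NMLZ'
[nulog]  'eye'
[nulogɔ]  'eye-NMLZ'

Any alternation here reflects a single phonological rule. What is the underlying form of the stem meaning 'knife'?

'knife' shows [g] ~ [ɣ] at the end of the stem ([rɔleg] vs [rɔleɣɔ]).
Compare 'eye', with invariant [g] in [nulog] and [nulogɔ]: an analysis with underlying /g/ and a rule producing [ɣ] before the NMLZ suffix would wrongly predict alternation here too.
The alternation reflects word-final hardening: voiced fricatives become stops word-finally. /ɣ/ is underlying.
So 'knife' = /rɔleɣ/.

/rɔleɣ/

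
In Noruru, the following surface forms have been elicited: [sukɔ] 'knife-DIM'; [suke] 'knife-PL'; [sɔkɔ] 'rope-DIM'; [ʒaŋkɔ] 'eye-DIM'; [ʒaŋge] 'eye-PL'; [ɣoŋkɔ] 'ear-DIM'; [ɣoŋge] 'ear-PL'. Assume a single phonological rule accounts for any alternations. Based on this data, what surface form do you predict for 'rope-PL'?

The PL morpheme has two allomorphs, [-ge] and [-ke].
By contrast the DIM suffix keeps its initial [k] throughout — that segment must be underlying.
The PL suffix is therefore /-ge/ underlyingly, with post-vocalic devoicing: voiced stops become voiceless after a vowel.
After 'rope', which ends in a vowel, the suffix surfaces as [-ke], giving [sɔke].

[sɔke]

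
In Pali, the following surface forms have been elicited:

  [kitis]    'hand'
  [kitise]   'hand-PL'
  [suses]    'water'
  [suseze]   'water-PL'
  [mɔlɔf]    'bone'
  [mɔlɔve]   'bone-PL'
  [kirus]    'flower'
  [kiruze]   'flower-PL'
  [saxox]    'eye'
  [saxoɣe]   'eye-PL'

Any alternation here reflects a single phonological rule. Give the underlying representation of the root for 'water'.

/susez/

In [suses] and [suseze] the final segment of 'water' alternates: [s] ~ [z].
The stem 'hand' ([kitis], [kitise]) shows [s] unchanged in both environments, so [s] cannot be basic with [z] derived before the PL suffix.
The alternation reflects word-final obstruent devoicing: voiced obstruents become voiceless word-finally. /z/ is underlying.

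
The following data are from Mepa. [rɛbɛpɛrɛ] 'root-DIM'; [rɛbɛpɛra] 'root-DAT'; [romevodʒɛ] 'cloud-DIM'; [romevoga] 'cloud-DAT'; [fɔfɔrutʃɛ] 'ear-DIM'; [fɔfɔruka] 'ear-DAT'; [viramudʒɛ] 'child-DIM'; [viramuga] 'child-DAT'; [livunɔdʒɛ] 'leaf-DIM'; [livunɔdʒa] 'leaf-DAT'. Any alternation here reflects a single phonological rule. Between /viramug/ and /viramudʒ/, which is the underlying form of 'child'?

/viramug/

The root 'child' surfaces as [viramudʒɛ] and [viramuga], with a stem-final [dʒ] ~ [g] alternation.
If /dʒ/ were underlying and a rule turned it into [g] before the DAT suffix, 'leaf' would also alternate; but it has [dʒ] in both [livunɔdʒɛ] and [livunɔdʒa].
Therefore /g/ is basic and [dʒ] is derived by palatalization before a front vowel (/k/ and /g/ become palato-alveolar [tʃ] and [dʒ] before a front vowel).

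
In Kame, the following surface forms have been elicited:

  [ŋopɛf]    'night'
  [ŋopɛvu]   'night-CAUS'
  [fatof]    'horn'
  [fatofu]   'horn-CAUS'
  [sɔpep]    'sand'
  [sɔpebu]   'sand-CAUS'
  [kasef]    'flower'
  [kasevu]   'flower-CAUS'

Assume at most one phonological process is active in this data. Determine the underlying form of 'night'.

The root 'night' surfaces as [ŋopɛf] and [ŋopɛvu], with a stem-final [f] ~ [v] alternation.
If /f/ were underlying and a rule turned it into [v] before the CAUS suffix, 'horn' would also alternate; but it has [f] in both [fatof] and [fatofu].
So /v/ is underlying, and a rule of word-final obstruent devoicing — voiced obstruents become voiceless word-finally — gives [f].
The underlying form of 'night' is therefore /ŋopɛv/.

/ŋopɛv/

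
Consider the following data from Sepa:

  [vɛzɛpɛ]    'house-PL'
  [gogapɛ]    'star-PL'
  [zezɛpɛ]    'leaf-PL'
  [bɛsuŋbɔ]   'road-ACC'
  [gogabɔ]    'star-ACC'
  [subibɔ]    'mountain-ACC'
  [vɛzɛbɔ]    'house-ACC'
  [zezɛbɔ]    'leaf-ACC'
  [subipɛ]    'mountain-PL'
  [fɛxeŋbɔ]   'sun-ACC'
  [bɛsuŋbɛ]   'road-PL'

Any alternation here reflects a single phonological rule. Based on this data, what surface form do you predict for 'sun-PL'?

The PL morpheme has two allomorphs, [-bɛ] and [-pɛ].
The ACC suffix, which begins with [b], is invariant after every stem; so [b] is not altered by any rule here.
So the underlying form is /-pɛ/, and voiceless stops become voiced after a nasal.
After 'sun', which ends in a nasal, the suffix surfaces as [-bɛ], giving [fɛxeŋbɛ].

[fɛxeŋbɛ]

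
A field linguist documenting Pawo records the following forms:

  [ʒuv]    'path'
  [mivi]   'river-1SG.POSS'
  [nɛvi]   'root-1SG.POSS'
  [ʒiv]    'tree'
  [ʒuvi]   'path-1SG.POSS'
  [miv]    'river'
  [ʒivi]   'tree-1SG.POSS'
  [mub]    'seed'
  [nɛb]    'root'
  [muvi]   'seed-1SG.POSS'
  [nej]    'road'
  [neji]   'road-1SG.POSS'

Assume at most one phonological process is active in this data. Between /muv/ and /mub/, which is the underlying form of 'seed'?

/mub/

The stem for 'seed' ends in [v] in [muvi] but [b] in [mub].
The stem 'river' ([mivi], [miv]) shows [v] unchanged in both environments, so [v] cannot be basic with [b] derived in isolation.
The underlying segment must be /b/; voiced stops become fricatives between vowels, yielding [v] there.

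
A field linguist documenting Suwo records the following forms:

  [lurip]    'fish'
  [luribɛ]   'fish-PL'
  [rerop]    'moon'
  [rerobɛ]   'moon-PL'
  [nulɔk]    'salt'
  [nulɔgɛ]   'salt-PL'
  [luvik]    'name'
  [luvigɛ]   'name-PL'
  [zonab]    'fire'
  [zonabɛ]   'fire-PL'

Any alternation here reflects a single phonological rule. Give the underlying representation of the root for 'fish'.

/lurip/

In [lurip] and [luribɛ] the final segment of 'fish' alternates: [p] ~ [b].
If /b/ were underlying and a rule turned it into [p] in isolation, 'fire' would also alternate; but it has [b] in both [zonab] and [zonabɛ].
The underlying segment must be /p/; voiceless stops become voiced between vowels, yielding [b] there.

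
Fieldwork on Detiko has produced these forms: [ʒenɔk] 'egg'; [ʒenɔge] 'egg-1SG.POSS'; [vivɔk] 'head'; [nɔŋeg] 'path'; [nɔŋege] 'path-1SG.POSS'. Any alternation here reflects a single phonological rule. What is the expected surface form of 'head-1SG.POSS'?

[vivɔge]

In [ʒenɔk] and [ʒenɔge] the final segment of 'egg' alternates: [k] ~ [g].
But 'path' keeps [g] in both environments ([nɔŋeg], [nɔŋege]), so there is no rule changing /g/ to [k] in isolation.
The alternation reflects intervocalic voicing: voiceless stops become voiced between vowels. /k/ is underlying.
From [vivɔk] the stem 'head' is /vivɔk/; between vowels this yields [vivɔge].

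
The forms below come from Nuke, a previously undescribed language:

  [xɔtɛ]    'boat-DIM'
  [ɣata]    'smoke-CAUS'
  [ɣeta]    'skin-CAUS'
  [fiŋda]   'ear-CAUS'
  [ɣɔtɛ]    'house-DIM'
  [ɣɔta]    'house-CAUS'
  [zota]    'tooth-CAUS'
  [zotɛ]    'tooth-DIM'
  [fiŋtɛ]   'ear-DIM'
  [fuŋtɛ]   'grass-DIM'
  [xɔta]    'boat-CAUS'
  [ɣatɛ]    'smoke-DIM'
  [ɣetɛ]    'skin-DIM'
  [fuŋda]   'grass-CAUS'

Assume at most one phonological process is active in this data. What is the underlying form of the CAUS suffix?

The CAUS suffix surfaces as [-da] and [-ta], depending on the final segment of the stem.
The DIM suffix, which begins with [t], is invariant after every stem; so [t] is not altered by any rule here.
So the underlying form is /-da/, and voiced stops become voiceless after a vowel.

/-da/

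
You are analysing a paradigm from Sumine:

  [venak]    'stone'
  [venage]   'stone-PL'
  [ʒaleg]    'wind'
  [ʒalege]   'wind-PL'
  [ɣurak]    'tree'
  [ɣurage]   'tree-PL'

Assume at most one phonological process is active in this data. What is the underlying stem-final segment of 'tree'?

/k/

The root 'tree' surfaces as [ɣurak] and [ɣurage], with a stem-final [k] ~ [g] alternation.
But 'wind' keeps [g] in both environments ([ʒaleg], [ʒalege]), so there is no rule changing /g/ to [k] in isolation.
The underlying segment must be /k/; voiceless stops become voiced between vowels, yielding [g] there.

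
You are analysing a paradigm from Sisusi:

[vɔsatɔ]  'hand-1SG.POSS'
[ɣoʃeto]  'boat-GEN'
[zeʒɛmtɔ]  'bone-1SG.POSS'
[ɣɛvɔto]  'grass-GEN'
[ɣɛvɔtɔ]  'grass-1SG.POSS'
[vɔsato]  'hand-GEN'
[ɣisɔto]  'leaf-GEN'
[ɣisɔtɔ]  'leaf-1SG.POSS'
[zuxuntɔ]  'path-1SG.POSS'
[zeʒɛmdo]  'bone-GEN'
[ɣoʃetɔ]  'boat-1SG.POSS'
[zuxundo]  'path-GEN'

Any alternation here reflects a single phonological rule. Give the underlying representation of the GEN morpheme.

/-do/

The GEN morpheme has two allomorphs, [-do] and [-to].
By contrast the 1SG.POSS suffix keeps its initial [t] throughout — that segment must be underlying.
So the underlying form is /-do/, and voiced stops become voiceless after a vowel.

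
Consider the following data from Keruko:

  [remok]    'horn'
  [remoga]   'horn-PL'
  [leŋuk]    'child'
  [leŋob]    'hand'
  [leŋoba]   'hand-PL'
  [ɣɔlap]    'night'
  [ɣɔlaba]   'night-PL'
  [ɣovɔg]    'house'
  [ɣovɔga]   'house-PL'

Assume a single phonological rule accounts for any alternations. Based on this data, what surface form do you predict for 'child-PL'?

[leŋuga]

In [remok] and [remoga] the final segment of 'horn' alternates: [k] ~ [g].
If /g/ were underlying and a rule turned it into [k] in isolation, 'house' would also alternate; but it has [g] in both [ɣovɔg] and [ɣovɔga].
The underlying segment must be /k/; voiceless stops become voiced between vowels, yielding [g] there.
From [leŋuk] the stem 'child' is /leŋuk/; between vowels this yields [leŋuga].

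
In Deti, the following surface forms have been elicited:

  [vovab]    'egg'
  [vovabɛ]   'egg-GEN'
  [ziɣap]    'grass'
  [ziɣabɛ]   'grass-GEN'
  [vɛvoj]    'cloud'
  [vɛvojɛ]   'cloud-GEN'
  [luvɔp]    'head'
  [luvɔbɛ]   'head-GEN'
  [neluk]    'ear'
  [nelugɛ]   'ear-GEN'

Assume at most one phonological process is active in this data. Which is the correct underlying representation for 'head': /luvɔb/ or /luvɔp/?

/luvɔp/

'head' shows [p] ~ [b] at the end of the stem ([luvɔp] vs [luvɔbɛ]).
The stem 'egg' ([vovab], [vovabɛ]) shows [b] unchanged in both environments, so [b] cannot be basic with [p] derived in isolation.
The alternation reflects intervocalic voicing: voiceless stops become voiced between vowels. /p/ is underlying.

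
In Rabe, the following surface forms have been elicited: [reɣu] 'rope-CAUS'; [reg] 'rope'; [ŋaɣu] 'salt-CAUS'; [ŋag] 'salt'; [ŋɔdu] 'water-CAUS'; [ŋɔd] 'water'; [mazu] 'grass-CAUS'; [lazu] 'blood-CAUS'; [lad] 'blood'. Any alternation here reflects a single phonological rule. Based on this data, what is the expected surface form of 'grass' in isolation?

The root 'blood' surfaces as [lazu] and [lad], with a stem-final [z] ~ [d] alternation.
The stem 'water' ([ŋɔdu], [ŋɔd]) shows [d] unchanged in both environments, so [d] cannot be basic with [z] derived before the CAUS suffix.
Therefore /z/ is basic and [d] is derived by word-final hardening (voiced fricatives become stops word-finally).
From [mazu] the stem 'grass' is /maz/; word-finally this yields [mad].

[mad]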